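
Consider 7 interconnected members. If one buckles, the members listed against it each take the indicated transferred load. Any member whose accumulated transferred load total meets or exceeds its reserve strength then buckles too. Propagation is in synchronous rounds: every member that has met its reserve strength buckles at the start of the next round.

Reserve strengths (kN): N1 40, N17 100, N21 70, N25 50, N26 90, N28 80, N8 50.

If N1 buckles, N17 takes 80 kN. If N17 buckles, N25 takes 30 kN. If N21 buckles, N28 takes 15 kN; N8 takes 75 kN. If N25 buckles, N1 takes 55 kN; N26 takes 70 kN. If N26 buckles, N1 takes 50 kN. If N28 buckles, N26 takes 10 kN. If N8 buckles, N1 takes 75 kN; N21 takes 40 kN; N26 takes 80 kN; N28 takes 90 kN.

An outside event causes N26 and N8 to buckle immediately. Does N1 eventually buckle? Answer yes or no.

Round 1 — N26, N8 buckle (initial).
  N1: +50+75 → 125 ≥ 40
  N21: +40 → 40 < 70
  N28: +90 → 90 ≥ 80
Round 2 — N1, N28 buckle.
  N17: +80 → 80 < 100
No further bucklings.

yes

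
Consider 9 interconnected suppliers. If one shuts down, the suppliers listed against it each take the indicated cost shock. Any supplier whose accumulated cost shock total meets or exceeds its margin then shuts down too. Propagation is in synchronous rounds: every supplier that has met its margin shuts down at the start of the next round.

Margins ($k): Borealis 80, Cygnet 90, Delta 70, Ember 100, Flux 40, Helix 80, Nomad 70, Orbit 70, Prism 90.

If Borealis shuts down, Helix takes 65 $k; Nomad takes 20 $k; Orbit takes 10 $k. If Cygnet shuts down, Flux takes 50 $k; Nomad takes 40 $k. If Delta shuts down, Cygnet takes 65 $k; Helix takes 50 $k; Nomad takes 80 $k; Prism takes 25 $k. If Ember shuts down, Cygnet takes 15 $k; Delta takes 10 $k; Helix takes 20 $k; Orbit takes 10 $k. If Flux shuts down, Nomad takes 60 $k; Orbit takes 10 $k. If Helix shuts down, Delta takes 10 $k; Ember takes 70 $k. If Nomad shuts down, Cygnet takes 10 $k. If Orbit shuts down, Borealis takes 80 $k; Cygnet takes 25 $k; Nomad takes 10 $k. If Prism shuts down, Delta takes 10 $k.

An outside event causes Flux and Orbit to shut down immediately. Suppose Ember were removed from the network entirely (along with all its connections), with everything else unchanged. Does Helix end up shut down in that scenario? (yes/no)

no

With Ember removed:
Round 1 — Flux, Orbit shut down (initial).
  Borealis: +80 → 80 ≥ 80
  Cygnet: +25 → 25 < 90
  Nomad: +60+10 → 70 ≥ 70
Round 2 — Borealis, Nomad shut down.
  Cygnet: +10 → 35 < 90
  Helix: +65 → 65 < 80
No further shutdowns.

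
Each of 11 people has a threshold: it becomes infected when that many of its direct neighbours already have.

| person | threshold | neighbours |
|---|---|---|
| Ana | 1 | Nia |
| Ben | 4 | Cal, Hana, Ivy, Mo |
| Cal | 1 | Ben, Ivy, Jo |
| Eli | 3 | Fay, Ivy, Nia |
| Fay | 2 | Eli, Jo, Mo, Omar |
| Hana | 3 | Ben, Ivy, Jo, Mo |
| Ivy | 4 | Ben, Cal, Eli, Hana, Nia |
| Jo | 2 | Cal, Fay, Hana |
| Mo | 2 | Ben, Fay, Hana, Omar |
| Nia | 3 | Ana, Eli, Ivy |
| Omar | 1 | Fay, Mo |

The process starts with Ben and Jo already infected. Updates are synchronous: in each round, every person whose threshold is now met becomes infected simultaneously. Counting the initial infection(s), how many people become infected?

Round 1 — Ben, Jo become infected (initial).
Round 2 — checking thresholds:
  Cal: 2 of 3 neighbours ≥ 1, becomes infected.
  Fay: 1 of 4 neighbours < 2, holds.
  Hana: 2 of 4 neighbours < 3, holds.
  Ivy: 1 of 5 neighbours < 4, holds.
  Mo: 1 of 4 neighbours < 2, holds.
Round 3 — no new infections; cascade stops.

3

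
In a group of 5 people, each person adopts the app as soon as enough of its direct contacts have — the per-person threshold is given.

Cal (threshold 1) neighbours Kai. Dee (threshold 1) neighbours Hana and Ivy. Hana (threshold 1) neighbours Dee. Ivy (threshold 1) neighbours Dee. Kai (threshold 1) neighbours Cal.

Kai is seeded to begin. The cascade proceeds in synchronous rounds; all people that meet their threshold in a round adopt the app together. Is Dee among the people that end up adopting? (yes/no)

Round 1 — Kai adopts the app (initial).
Round 2 — checking thresholds:
  Cal: 1 of 1 neighbours ≥ 1, adopts the app.
Round 3 — no new adoptions; cascade stops.

no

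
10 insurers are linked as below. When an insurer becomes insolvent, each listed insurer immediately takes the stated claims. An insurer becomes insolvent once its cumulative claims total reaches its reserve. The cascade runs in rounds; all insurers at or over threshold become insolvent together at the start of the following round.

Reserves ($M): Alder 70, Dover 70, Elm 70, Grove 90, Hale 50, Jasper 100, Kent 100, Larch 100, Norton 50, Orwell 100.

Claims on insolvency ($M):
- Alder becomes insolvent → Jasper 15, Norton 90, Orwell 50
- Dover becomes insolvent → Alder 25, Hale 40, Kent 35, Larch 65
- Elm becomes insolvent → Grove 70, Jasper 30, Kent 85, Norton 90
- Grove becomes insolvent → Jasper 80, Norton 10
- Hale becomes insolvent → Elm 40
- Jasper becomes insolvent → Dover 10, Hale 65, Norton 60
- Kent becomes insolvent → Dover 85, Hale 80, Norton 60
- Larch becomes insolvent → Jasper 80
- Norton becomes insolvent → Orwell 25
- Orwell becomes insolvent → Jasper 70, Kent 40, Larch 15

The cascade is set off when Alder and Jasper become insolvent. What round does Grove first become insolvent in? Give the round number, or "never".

Round 1 — Alder, Jasper become insolvent (initial).
  Dover: +10 → 10 < 70
  Hale: +65 → 65 ≥ 50
  Norton: +90+60 → 150 ≥ 50
  Orwell: +50 → 50 < 100
Round 2 — Hale, Norton become insolvent.
  Elm: +40 → 40 < 70
  Orwell: +25 → 75 < 100
No further insolvencies.

never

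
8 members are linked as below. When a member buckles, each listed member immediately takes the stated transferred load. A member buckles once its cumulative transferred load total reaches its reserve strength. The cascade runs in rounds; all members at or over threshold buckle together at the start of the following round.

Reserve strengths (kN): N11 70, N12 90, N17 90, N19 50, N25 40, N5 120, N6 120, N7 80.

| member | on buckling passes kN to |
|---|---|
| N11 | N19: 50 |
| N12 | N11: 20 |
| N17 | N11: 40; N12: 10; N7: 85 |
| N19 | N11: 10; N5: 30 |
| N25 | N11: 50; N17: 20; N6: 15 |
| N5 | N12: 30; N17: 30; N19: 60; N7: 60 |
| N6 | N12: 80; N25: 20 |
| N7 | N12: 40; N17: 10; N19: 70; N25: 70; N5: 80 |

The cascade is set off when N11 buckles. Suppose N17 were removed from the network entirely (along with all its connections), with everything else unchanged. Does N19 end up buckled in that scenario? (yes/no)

yes

With N17 removed:
Round 1 — N11 buckles (initial).
  N19: +50 → 50 ≥ 50
Round 2 — N19 buckles.
  N5: +30 → 30 < 120
No further bucklings.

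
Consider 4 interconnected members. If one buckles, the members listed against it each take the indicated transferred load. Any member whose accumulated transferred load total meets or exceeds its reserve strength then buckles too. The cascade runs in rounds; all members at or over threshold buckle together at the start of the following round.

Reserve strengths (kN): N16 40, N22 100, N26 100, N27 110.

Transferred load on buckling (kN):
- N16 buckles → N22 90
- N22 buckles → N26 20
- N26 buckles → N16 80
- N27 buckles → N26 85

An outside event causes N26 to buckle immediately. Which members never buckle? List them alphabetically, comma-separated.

Round 1 — N26 buckles (initial).
  N16: +80 → 80 ≥ 40
Round 2 — N16 buckles.
  N22: +90 → 90 < 100
No further bucklings.

N22, N27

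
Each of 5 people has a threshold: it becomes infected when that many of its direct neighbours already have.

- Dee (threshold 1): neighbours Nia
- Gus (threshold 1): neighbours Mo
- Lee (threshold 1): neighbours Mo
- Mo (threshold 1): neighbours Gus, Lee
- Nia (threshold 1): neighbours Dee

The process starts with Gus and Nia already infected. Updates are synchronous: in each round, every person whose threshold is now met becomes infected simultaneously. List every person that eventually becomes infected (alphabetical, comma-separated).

Dee, Gus, Lee, Mo, Nia

Round 1 — Gus, Nia become infected (initial).
Round 2 — checking thresholds:
  Dee: 1 of 1 neighbours ≥ 1, becomes infected.
  Mo: 1 of 2 neighbours ≥ 1, becomes infected.
Round 3 — checking thresholds:
  Lee: 1 of 1 neighbours ≥ 1, becomes infected.
Round 4 — no new infections; cascade stops.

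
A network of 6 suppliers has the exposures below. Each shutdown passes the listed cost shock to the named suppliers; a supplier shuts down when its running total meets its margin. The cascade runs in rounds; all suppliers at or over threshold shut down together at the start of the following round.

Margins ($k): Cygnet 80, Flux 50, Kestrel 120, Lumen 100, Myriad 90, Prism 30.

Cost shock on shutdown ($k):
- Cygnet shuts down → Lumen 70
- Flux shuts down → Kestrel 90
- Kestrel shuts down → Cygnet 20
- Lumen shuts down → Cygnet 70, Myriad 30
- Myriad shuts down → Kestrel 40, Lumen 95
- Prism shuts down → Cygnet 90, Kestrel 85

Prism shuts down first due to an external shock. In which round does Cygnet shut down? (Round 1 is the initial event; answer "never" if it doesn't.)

2

Round 1 — Prism shuts down (initial).
  Cygnet: +90 → 90 ≥ 80
  Kestrel: +85 → 85 < 120
Round 2 — Cygnet shuts down.
  Lumen: +70 → 70 < 100
No further shutdowns.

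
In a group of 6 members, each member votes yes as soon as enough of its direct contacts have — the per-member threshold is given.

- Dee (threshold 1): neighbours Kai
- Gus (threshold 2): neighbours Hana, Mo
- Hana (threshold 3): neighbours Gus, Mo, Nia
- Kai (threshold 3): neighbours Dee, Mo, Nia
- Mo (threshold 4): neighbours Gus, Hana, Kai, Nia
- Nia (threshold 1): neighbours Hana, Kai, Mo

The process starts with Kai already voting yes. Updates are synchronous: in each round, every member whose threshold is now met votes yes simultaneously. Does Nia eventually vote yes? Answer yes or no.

yes

Round 1 — Kai votes yes (initial).
Round 2 — checking thresholds:
  Dee: 1 of 1 neighbours ≥ 1, votes yes.
  Mo: 1 of 4 neighbours < 4, below threshold.
  Nia: 1 of 3 neighbours ≥ 1, votes yes.
Round 3 — no new yes votes; cascade stops.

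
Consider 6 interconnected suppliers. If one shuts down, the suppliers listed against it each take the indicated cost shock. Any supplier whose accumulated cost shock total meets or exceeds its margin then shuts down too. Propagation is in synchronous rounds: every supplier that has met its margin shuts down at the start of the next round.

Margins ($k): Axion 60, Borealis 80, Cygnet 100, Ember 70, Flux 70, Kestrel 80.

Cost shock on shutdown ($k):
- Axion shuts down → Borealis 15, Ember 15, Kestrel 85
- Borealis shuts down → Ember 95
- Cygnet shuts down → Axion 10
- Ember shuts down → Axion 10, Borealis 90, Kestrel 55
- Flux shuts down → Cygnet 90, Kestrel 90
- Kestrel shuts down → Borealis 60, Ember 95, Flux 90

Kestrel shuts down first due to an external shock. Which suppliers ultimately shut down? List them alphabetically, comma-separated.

Borealis, Ember, Flux, Kestrel

Round 1 — Kestrel shuts down (initial).
  Borealis: +60 → 60 < 80
  Ember: +95 → 95 ≥ 70
  Flux: +90 → 90 ≥ 70
Round 2 — Ember, Flux shut down.
  Axion: +10 → 10 < 60
  Borealis: +90 → 150 ≥ 80
  Cygnet: +90 → 90 < 100
Round 3 — Borealis shuts down.
No further shutdowns.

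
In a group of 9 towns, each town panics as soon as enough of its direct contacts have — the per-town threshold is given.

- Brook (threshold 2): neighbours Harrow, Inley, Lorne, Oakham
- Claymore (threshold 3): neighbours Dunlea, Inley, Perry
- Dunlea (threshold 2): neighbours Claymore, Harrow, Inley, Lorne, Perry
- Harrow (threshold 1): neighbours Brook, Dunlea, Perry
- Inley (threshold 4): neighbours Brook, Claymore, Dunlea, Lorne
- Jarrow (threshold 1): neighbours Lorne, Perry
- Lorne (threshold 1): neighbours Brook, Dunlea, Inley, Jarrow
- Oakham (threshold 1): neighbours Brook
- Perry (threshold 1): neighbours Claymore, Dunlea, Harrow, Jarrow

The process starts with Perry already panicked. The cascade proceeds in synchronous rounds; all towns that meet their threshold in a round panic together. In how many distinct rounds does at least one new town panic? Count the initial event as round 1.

Round 1 — Perry panics (initial).
Round 2 — checking thresholds:
  Claymore: 1 of 3 neighbours < 3, holds.
  Dunlea: 1 of 5 neighbours < 2, holds.
  Harrow: 1 of 3 neighbours ≥ 1, panics.
  Jarrow: 1 of 2 neighbours ≥ 1, panics.
Round 3 — checking thresholds:
  Brook: 1 of 4 neighbours < 2, holds.
  Claymore: 1 of 3 neighbours < 3, holds.
  Dunlea: 2 of 5 neighbours ≥ 2, panics.
  Lorne: 1 of 4 neighbours ≥ 1, panics.
Round 4 — checking thresholds:
  Brook: 2 of 4 neighbours ≥ 2, panics.
  Claymore: 2 of 3 neighbours < 3, holds.
  Inley: 2 of 4 neighbours < 4, holds.
Round 5 — checking thresholds:
  Claymore: 2 of 3 neighbours < 3, holds.
  Inley: 3 of 4 neighbours < 4, holds.
  Oakham: 1 of 1 neighbours ≥ 1, panics.
Round 6 — no new panics; cascade stops.

5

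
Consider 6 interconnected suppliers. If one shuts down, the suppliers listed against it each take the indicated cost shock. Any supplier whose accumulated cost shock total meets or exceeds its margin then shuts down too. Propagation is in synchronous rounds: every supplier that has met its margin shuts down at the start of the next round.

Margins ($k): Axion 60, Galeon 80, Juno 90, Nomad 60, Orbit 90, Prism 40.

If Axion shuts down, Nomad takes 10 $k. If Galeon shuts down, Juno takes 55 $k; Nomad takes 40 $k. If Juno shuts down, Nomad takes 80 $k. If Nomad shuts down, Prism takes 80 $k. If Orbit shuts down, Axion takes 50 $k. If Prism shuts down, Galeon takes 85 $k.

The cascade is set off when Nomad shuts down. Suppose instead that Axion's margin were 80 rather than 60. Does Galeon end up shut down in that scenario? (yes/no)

yes

With Axion's margin at 80:
Round 1 — Nomad shuts down (initial).
  Prism: +80 → 80 ≥ 40
Round 2 — Prism shuts down.
  Galeon: +85 → 85 ≥ 80
Round 3 — Galeon shuts down.
  Juno: +55 → 55 < 90
No further shutdowns.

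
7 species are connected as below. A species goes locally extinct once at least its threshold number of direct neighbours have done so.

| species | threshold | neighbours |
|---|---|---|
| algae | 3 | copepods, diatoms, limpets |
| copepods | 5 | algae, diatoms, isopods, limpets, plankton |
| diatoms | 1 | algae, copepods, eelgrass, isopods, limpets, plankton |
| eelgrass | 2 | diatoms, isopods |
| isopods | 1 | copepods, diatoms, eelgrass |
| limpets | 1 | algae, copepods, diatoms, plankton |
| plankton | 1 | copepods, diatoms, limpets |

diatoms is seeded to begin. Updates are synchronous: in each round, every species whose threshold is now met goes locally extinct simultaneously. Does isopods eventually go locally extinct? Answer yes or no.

Round 1 — diatoms goes locally extinct (initial).
Round 2 — checking thresholds:
  algae: 1 of 3 neighbours < 3, holds.
  copepods: 1 of 5 neighbours < 5, holds.
  eelgrass: 1 of 2 neighbours < 2, holds.
  isopods: 1 of 3 neighbours ≥ 1, goes locally extinct.
  limpets: 1 of 4 neighbours ≥ 1, goes locally extinct.
  plankton: 1 of 3 neighbours ≥ 1, goes locally extinct.
Round 3 — checking thresholds:
  algae: 2 of 3 neighbours < 3, holds.
  copepods: 4 of 5 neighbours < 5, holds.
  eelgrass: 2 of 2 neighbours ≥ 2, goes locally extinct.
Round 4 — no new extinctions; cascade stops.

yes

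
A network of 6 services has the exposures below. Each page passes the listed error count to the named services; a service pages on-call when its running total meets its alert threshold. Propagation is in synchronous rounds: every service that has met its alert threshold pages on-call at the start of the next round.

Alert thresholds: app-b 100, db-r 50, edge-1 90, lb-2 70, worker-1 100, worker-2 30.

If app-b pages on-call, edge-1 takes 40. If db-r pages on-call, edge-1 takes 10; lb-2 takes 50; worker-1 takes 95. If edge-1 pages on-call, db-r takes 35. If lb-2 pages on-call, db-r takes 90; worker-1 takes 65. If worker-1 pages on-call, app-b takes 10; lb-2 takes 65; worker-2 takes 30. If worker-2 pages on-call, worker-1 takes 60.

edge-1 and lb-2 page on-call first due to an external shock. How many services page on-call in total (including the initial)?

5

Round 1 — edge-1, lb-2 page on-call (initial).
  db-r: +35+90 → 125 ≥ 50
  worker-1: +65 → 65 < 100
Round 2 — db-r pages on-call.
  worker-1: +95 → 160 ≥ 100
Round 3 — worker-1 pages on-call.
  app-b: +10 → 10 < 100
  worker-2: +30 → 30 ≥ 30
Round 4 — worker-2 pages on-call.
No further pages.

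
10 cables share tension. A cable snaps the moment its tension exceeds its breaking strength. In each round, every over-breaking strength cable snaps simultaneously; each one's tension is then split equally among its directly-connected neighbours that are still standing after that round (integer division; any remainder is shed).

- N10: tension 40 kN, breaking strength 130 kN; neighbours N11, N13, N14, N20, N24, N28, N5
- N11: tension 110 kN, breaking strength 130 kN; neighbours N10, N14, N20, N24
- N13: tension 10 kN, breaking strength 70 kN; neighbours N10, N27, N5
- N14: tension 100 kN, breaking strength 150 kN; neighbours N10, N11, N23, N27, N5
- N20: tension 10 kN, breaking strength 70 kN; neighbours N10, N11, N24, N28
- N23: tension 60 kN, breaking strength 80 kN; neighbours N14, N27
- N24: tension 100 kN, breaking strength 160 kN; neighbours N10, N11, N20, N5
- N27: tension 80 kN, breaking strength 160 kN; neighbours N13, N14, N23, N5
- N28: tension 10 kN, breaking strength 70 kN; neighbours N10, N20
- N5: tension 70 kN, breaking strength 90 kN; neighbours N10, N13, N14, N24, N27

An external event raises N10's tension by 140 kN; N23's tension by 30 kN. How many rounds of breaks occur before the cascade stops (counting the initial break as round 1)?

4

Round 1 — N10 at 180 > 130; N23 at 90 > 80. N10, N23 snap.
  N10 sheds 180 kN to N11, N13, N14, N20, N24, N28, N5: 25 each (5 lost).
    N11: 110+25 = 135 > 130
    N13: 10+25 = 35 ≤ 70
    N14: 100+25 = 125 ≤ 150
    N20: 10+25 = 35 ≤ 70
    N24: 100+25 = 125 ≤ 160
    N28: 10+25 = 35 ≤ 70
    N5: 70+25 = 95 > 90
  N23 sheds 90 kN to N14, N27: 45 each.
    N14: 125+45 = 170 > 150
    N27: 80+45 = 125 ≤ 160
Round 2 — N11, N14, N5 snap.
  N11 sheds 135 kN to N20, N24: 67 each (1 lost).
    N20: 35+67 = 102 > 70
    N24: 125+67 = 192 > 160
  N14 sheds 170 kN to N27: 170 each.
    N27: 125+170 = 295 > 160
  N5 sheds 95 kN to N13, N24, N27: 31 each (2 lost).
    N13: 35+31 = 66 ≤ 70
    N24: 192+31 = 223 > 160
    N27: 295+31 = 326 > 160
Round 3 — N20, N24, N27 snap.
  N20 sheds 102 kN to N28: 102 each.
    N28: 35+102 = 137 > 70
  N24 sheds 223 kN: no online neighbours, lost.
  N27 sheds 326 kN to N13: 326 each.
    N13: 66+326 = 392 > 70
Round 4 — N13, N28 snap.
  N13 sheds 392 kN: no online neighbours, lost.
  N28 sheds 137 kN: no online neighbours, lost.
No further breaks.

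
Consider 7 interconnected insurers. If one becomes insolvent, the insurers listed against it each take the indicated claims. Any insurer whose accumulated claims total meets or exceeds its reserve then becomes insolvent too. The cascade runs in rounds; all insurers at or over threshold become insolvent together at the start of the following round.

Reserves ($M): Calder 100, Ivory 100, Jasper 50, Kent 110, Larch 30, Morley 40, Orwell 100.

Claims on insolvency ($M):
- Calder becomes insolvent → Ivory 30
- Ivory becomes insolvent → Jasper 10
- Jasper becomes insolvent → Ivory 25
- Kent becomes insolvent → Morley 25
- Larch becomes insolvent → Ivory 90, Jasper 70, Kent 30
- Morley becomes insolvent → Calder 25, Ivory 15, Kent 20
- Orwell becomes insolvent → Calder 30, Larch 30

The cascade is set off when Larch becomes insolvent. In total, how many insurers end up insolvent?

3

Round 1 — Larch becomes insolvent (initial).
  Ivory: +90 → 90 < 100
  Jasper: +70 → 70 ≥ 50
  Kent: +30 → 30 < 110
Round 2 — Jasper becomes insolvent.
  Ivory: +25 → 115 ≥ 100
Round 3 — Ivory becomes insolvent.
No further insolvencies.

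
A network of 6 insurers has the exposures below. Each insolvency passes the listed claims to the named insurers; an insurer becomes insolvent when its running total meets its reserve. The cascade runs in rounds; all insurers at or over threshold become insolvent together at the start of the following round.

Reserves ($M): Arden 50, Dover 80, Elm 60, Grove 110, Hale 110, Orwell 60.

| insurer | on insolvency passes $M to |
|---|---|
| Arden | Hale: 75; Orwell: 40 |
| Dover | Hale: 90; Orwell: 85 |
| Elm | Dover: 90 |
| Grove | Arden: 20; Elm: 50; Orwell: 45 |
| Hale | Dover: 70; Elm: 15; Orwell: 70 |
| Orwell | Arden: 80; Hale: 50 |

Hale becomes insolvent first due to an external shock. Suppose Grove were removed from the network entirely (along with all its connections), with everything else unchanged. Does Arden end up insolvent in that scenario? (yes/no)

yes

With Grove removed:
Round 1 — Hale becomes insolvent (initial).
  Dover: +70 → 70 < 80
  Elm: +15 → 15 < 60
  Orwell: +70 → 70 ≥ 60
Round 2 — Orwell becomes insolvent.
  Arden: +80 → 80 ≥ 50
Round 3 — Arden becomes insolvent.
No further insolvencies.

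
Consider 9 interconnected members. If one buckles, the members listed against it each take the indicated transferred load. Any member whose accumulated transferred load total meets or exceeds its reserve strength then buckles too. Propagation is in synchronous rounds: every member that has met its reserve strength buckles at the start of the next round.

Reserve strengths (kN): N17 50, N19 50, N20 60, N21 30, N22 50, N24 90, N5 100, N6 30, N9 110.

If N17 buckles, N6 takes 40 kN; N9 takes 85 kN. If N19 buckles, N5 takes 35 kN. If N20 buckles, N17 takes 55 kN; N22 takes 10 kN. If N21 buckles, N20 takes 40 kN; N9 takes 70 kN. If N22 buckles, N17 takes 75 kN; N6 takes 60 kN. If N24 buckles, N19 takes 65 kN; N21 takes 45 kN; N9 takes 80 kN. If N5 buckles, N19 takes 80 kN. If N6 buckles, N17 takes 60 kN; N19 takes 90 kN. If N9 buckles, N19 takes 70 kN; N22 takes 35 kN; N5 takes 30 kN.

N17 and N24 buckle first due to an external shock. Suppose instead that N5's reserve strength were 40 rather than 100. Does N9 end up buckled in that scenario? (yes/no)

With N5's reserve strength at 40:
Round 1 — N17, N24 buckle (initial).
  N19: +65 → 65 ≥ 50
  N21: +45 → 45 ≥ 30
  N6: +40 → 40 ≥ 30
  N9: +85+80 → 165 ≥ 110
Round 2 — N19, N21, N6, N9 buckle.
  N20: +40 → 40 < 60
  N22: +35 → 35 < 50
  N5: +35+30 → 65 ≥ 40
Round 3 — N5 buckles.
No further bucklings.

yes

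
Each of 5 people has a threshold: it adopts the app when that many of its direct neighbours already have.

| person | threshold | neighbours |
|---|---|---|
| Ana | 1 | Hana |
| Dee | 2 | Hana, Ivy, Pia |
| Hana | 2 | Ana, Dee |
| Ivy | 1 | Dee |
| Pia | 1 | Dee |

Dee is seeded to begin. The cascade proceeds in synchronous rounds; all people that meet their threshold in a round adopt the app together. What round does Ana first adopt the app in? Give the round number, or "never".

Round 1 — Dee adopts the app (initial).
Round 2 — checking thresholds:
  Hana: 1 of 2 neighbours < 2, holds.
  Ivy: 1 of 1 neighbours ≥ 1, adopts the app.
  Pia: 1 of 1 neighbours ≥ 1, adopts the app.
Round 3 — no new adoptions; cascade stops.

never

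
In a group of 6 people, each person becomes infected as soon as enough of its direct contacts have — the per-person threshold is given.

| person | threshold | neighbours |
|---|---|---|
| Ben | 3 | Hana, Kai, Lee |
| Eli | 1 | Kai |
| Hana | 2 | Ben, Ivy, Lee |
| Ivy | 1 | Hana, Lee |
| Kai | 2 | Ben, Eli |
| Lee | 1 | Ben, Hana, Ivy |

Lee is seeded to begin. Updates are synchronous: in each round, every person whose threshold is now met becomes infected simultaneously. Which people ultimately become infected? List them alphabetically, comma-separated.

Round 1 — Lee becomes infected (initial).
Round 2 — checking thresholds:
  Ben: 1 of 3 neighbours < 3, below threshold.
  Hana: 1 of 3 neighbours < 2, below threshold.
  Ivy: 1 of 2 neighbours ≥ 1, becomes infected.
Round 3 — checking thresholds:
  Ben: 1 of 3 neighbours < 3, below threshold.
  Hana: 2 of 3 neighbours ≥ 2, becomes infected.
Round 4 — no new infections; cascade stops.

Hana, Ivy, Lee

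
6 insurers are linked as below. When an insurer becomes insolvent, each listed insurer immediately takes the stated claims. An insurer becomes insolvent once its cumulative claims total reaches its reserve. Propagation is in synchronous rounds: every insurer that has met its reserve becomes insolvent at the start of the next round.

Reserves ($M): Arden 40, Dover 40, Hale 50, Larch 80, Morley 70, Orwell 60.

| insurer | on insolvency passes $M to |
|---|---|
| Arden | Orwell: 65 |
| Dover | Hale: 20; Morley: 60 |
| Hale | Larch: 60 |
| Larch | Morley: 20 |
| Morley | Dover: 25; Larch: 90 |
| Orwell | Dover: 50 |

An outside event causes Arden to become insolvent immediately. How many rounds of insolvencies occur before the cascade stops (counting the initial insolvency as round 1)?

Round 1 — Arden becomes insolvent (initial).
  Orwell: +65 → 65 ≥ 60
Round 2 — Orwell becomes insolvent.
  Dover: +50 → 50 ≥ 40
Round 3 — Dover becomes insolvent.
  Hale: +20 → 20 < 50
  Morley: +60 → 60 < 70
No further insolvencies.

3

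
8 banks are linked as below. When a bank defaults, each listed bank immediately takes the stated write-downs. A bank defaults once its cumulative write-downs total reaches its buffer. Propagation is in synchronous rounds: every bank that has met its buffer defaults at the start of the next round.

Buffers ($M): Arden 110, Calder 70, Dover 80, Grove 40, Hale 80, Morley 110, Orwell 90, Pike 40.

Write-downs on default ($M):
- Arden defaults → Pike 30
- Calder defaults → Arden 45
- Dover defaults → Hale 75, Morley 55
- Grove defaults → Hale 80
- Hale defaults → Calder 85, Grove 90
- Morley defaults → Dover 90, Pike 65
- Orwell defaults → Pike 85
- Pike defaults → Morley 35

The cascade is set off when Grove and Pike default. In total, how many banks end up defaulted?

Round 1 — Grove, Pike default (initial).
  Hale: +80 → 80 ≥ 80
  Morley: +35 → 35 < 110
Round 2 — Hale defaults.
  Calder: +85 → 85 ≥ 70
Round 3 — Calder defaults.
  Arden: +45 → 45 < 110
No further defaults.

4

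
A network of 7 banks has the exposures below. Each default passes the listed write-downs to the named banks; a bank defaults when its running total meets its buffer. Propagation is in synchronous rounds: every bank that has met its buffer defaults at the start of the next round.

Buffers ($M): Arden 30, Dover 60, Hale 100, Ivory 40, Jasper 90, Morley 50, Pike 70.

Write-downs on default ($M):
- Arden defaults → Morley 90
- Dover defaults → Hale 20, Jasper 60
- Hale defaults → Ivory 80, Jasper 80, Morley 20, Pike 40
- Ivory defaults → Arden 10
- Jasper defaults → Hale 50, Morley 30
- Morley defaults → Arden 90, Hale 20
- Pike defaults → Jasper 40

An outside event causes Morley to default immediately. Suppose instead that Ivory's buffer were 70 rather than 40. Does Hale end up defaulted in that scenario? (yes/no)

no

With Ivory's buffer at 70:
Round 1 — Morley defaults (initial).
  Arden: +90 → 90 ≥ 30
  Hale: +20 → 20 < 100
Round 2 — Arden defaults.
No further defaults.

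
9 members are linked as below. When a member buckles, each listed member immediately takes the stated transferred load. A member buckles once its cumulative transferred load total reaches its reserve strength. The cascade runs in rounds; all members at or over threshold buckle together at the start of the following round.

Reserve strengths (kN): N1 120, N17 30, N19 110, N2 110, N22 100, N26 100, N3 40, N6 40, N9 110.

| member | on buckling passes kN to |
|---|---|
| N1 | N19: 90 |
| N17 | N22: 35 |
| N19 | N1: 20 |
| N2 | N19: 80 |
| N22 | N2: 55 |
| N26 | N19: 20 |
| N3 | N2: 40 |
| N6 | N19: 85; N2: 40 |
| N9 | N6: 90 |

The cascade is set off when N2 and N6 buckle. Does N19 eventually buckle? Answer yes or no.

yes

Round 1 — N2, N6 buckle (initial).
  N19: +80+85 → 165 ≥ 110
Round 2 — N19 buckles.
  N1: +20 → 20 < 120
No further bucklings.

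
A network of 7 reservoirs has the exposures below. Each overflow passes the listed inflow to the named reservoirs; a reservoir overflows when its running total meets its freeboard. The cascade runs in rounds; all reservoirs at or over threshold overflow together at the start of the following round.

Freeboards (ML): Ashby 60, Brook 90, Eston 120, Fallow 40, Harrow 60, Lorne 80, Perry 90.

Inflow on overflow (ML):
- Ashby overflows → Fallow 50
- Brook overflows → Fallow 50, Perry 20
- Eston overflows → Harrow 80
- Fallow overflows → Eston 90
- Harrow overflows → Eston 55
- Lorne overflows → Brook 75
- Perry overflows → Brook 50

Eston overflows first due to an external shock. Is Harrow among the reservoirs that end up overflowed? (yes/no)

yes

Round 1 — Eston overflows (initial).
  Harrow: +80 → 80 ≥ 60
Round 2 — Harrow overflows.
No further overflows.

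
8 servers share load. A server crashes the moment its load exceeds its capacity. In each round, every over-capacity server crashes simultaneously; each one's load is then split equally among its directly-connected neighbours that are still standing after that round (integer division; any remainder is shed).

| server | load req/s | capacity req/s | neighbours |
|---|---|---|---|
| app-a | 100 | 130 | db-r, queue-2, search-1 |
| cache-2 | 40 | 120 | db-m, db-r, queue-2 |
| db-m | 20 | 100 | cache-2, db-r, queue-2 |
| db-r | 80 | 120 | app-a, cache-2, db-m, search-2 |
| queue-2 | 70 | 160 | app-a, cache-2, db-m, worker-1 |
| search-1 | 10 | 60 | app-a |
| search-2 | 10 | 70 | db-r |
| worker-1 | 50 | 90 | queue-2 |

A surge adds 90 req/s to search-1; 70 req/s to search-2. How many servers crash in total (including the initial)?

8

Round 1 — search-1 at 100 > 60; search-2 at 80 > 70. search-1, search-2 crash.
  search-1 sheds 100 req/s to app-a: 100 each.
    app-a: 100+100 = 200 > 130
  search-2 sheds 80 req/s to db-r: 80 each.
    db-r: 80+80 = 160 > 120
Round 2 — app-a, db-r crash.
  app-a sheds 200 req/s to queue-2: 200 each.
    queue-2: 70+200 = 270 > 160
  db-r sheds 160 req/s to cache-2, db-m: 80 each.
    cache-2: 40+80 = 120 ≤ 120
    db-m: 20+80 = 100 ≤ 100
Round 3 — queue-2 crashes.
  queue-2 sheds 270 req/s to cache-2, db-m, worker-1: 90 each.
    cache-2: 120+90 = 210 > 120
    db-m: 100+90 = 190 > 100
    worker-1: 50+90 = 140 > 90
Round 4 — cache-2, db-m, worker-1 crash.
  cache-2 sheds 210 req/s: no online neighbours, lost.
  db-m sheds 190 req/s: no online neighbours, lost.
  worker-1 sheds 140 req/s: no online neighbours, lost.
No further crashes.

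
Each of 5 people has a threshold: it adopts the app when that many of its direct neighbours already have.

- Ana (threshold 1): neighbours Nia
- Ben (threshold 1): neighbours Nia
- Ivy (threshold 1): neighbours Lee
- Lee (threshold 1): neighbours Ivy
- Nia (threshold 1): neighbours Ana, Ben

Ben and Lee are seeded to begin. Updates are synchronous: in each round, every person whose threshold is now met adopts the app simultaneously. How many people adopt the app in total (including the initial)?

5

Round 1 — Ben, Lee adopt the app (initial).
Round 2 — checking thresholds:
  Ivy: 1 of 1 neighbours ≥ 1, adopts the app.
  Nia: 1 of 2 neighbours ≥ 1, adopts the app.
Round 3 — checking thresholds:
  Ana: 1 of 1 neighbours ≥ 1, adopts the app.
Round 4 — no new adoptions; cascade stops.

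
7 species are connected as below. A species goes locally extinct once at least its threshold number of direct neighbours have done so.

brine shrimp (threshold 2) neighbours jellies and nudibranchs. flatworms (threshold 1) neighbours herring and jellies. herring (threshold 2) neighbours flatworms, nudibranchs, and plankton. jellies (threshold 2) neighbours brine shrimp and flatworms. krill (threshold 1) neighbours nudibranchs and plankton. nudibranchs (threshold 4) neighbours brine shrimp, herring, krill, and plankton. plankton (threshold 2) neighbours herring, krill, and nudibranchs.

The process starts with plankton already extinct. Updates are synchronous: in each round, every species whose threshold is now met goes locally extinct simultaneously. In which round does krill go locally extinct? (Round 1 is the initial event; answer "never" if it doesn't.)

2

Round 1 — plankton goes locally extinct (initial).
Round 2 — checking thresholds:
  herring: 1 of 3 neighbours < 2, holds.
  krill: 1 of 2 neighbours ≥ 1, goes locally extinct.
  nudibranchs: 1 of 4 neighbours < 4, holds.
Round 3 — no new extinctions; cascade stops.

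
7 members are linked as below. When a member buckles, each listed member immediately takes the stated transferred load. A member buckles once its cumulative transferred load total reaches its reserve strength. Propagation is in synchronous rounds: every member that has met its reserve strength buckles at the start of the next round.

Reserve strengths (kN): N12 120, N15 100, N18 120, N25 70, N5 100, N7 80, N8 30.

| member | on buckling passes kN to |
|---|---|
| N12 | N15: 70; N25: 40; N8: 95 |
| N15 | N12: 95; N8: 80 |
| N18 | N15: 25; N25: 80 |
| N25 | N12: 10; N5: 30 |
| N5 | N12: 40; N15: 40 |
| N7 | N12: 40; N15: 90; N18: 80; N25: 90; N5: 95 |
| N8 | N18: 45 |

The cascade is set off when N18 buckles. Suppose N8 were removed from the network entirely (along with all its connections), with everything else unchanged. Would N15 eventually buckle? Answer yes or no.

With N8 removed:
Round 1 — N18 buckles (initial).
  N15: +25 → 25 < 100
  N25: +80 → 80 ≥ 70
Round 2 — N25 buckles.
  N12: +10 → 10 < 120
  N5: +30 → 30 < 100
No further bucklings.

no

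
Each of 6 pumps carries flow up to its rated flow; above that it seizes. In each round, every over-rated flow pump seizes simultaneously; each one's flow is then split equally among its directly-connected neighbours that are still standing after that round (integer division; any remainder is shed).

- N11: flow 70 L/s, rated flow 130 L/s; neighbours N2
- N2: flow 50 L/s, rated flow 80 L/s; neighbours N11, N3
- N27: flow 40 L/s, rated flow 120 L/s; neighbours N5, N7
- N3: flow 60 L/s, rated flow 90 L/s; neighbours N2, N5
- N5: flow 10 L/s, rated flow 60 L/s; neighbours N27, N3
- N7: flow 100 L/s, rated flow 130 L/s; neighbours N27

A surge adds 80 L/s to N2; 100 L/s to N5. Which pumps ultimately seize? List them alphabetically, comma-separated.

Round 1 — N2 at 130 > 80; N5 at 110 > 60. N2, N5 seize.
  N2 sheds 130 L/s to N11, N3: 65 each.
    N11: 70+65 = 135 > 130
    N3: 60+65 = 125 > 90
  N5 sheds 110 L/s to N27, N3: 55 each.
    N27: 40+55 = 95 ≤ 120
    N3: 125+55 = 180 > 90
Round 2 — N11, N3 seize.
  N11 sheds 135 L/s: no online neighbours, lost.
  N3 sheds 180 L/s: no online neighbours, lost.
No further seizures.

N11, N2, N3, N5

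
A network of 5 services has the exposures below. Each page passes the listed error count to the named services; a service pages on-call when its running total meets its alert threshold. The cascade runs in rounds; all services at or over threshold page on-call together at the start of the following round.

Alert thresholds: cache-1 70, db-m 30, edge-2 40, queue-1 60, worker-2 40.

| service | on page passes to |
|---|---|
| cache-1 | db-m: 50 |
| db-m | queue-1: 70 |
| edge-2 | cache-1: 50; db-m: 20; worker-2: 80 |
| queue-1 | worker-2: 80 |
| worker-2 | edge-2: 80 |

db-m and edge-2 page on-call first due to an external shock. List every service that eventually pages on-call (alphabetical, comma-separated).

Round 1 — db-m, edge-2 page on-call (initial).
  cache-1: +50 → 50 < 70
  queue-1: +70 → 70 ≥ 60
  worker-2: +80 → 80 ≥ 40
Round 2 — queue-1, worker-2 page on-call.
No further pages.

db-m, edge-2, queue-1, worker-2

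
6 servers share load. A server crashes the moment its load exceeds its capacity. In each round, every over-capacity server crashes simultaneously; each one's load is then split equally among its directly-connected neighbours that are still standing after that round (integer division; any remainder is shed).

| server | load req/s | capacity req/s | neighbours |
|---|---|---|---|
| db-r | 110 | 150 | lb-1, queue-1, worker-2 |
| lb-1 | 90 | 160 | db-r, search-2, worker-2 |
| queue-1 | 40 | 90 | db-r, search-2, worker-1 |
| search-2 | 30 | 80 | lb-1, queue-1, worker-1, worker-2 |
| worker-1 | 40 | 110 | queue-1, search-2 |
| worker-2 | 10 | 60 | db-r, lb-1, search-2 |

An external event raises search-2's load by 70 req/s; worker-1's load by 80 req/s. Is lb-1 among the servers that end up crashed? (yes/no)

yes

Round 1 — search-2 at 100 > 80; worker-1 at 120 > 110. search-2, worker-1 crash.
  search-2 sheds 100 req/s to lb-1, queue-1, worker-2: 33 each (1 lost).
    lb-1: 90+33 = 123 ≤ 160
    queue-1: 40+33 = 73 ≤ 90
    worker-2: 10+33 = 43 ≤ 60
  worker-1 sheds 120 req/s to queue-1: 120 each.
    queue-1: 73+120 = 193 > 90
Round 2 — queue-1 crashes.
  queue-1 sheds 193 req/s to db-r: 193 each.
    db-r: 110+193 = 303 > 150
Round 3 — db-r crashes.
  db-r sheds 303 req/s to lb-1, worker-2: 151 each (1 lost).
    lb-1: 123+151 = 274 > 160
    worker-2: 43+151 = 194 > 60
Round 4 — lb-1, worker-2 crash.
  lb-1 sheds 274 req/s: no online neighbours, lost.
  worker-2 sheds 194 req/s: no online neighbours, lost.
No further crashes.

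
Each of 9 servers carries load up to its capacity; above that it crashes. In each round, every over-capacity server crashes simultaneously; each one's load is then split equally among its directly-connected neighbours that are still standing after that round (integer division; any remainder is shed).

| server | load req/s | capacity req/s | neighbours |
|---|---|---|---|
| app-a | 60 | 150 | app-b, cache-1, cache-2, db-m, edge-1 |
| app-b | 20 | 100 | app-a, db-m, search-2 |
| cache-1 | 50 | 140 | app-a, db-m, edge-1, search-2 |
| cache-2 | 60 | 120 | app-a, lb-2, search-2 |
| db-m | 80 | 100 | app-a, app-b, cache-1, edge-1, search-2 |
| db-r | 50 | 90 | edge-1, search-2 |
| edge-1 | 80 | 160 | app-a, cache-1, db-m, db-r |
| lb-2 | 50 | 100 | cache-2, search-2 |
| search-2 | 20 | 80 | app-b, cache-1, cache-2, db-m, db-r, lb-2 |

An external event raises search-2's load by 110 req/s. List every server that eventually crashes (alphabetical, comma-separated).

Round 1 — search-2 at 130 > 80. search-2 crashes.
  search-2 sheds 130 req/s to app-b, cache-1, cache-2, db-m, db-r, lb-2: 21 each (4 lost).
    app-b: 20+21 = 41 ≤ 100
    cache-1: 50+21 = 71 ≤ 140
    cache-2: 60+21 = 81 ≤ 120
    db-m: 80+21 = 101 > 100
    db-r: 50+21 = 71 ≤ 90
    lb-2: 50+21 = 71 ≤ 100
Round 2 — db-m crashes.
  db-m sheds 101 req/s to app-a, app-b, cache-1, edge-1: 25 each (1 lost).
    app-a: 60+25 = 85 ≤ 150
    app-b: 41+25 = 66 ≤ 100
    cache-1: 71+25 = 96 ≤ 140
    edge-1: 80+25 = 105 ≤ 160
No further crashes.

db-m, search-2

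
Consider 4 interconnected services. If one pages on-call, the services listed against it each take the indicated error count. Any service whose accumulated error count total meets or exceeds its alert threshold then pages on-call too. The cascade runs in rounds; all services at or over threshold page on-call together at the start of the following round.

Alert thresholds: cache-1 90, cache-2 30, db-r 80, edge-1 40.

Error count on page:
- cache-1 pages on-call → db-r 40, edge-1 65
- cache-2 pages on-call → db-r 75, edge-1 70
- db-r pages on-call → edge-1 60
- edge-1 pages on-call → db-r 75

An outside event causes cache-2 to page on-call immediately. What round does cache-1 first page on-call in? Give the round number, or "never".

Round 1 — cache-2 pages on-call (initial).
  db-r: +75 → 75 < 80
  edge-1: +70 → 70 ≥ 40
Round 2 — edge-1 pages on-call.
  db-r: +75 → 150 ≥ 80
Round 3 — db-r pages on-call.
No further pages.

never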